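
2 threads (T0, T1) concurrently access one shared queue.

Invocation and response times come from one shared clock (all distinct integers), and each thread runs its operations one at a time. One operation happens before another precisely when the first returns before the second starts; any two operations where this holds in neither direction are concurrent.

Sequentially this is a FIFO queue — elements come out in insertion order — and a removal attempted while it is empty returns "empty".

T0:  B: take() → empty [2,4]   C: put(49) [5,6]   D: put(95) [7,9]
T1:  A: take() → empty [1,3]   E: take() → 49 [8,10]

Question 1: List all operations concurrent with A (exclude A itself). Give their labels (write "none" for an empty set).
concurrent with A ([1,3]): every op whose interval crosses 1..3
B [2,4]: concurrent
C [5,6]: after
D [7,9]: after
E [8,10]: after

B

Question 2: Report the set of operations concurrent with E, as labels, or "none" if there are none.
E runs from 8 to 10; window-overlapping ops are concurrent
A [1,3]: before
B [2,4]: before
C [5,6]: before
D [7,9]: concurrent

D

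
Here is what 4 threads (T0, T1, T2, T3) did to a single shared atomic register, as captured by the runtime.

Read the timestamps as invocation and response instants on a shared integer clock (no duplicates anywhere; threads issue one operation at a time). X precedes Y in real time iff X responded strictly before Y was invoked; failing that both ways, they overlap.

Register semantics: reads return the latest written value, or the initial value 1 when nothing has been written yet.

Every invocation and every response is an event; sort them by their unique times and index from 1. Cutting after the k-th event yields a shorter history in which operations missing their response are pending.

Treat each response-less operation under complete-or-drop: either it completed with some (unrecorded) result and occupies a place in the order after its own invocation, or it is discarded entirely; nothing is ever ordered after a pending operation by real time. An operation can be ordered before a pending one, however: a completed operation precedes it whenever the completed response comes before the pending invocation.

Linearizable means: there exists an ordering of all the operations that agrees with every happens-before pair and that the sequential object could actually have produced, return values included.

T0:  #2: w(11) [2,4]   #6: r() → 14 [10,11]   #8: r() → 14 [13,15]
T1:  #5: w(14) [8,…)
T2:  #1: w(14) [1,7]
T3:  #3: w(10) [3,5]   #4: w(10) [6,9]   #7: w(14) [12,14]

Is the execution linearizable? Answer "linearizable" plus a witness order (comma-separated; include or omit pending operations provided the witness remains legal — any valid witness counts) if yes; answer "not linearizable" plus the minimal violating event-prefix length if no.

linearizable — witness: #1, #2, #3, #4, #5, #6, #7, #8

step 1: #1 w(14) — value 14
step 2: #2 w(11) — value 11
step 3: #3 w(10) — value 10
step 4: #4 w(10) — value 10
step 5: #5 w(14) (pending, included) — value 14
step 6: #6 r() → 14 — value 14
step 7: #7 w(14) — value 14
step 8: #8 r() → 14 — value 14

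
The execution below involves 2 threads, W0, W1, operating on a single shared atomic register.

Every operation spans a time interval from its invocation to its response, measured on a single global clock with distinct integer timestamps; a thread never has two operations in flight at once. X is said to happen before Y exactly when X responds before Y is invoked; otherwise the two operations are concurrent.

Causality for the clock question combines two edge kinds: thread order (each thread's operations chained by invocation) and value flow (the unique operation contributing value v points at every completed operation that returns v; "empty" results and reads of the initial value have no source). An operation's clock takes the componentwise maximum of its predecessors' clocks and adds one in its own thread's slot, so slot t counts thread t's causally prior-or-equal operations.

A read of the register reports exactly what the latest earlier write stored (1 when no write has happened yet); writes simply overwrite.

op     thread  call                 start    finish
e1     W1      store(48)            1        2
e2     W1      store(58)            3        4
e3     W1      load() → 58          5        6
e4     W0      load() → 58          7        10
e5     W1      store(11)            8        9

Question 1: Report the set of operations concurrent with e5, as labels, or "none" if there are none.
Answer: e4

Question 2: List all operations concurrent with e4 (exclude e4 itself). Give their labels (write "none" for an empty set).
Answer: e5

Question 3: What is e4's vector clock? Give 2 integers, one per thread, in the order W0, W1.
Answer: (1, 2)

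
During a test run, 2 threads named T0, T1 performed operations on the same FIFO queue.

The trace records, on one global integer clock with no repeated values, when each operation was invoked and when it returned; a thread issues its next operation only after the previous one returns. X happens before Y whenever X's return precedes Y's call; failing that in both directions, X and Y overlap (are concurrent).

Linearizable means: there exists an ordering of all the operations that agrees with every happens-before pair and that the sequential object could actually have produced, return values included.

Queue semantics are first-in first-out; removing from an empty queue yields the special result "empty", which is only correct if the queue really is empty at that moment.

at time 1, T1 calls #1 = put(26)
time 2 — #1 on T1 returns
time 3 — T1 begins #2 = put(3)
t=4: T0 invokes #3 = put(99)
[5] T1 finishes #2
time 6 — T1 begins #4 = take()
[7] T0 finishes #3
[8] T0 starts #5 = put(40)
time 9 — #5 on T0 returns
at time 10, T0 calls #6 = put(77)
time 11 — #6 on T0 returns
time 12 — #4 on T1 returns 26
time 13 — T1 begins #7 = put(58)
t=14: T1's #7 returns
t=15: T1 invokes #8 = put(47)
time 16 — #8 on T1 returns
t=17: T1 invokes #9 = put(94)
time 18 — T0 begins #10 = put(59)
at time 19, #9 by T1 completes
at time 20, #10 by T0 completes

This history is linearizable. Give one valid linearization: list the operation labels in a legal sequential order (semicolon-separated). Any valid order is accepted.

step 1: #1 put(26) — queue <26>
step 2: #2 put(3) — queue <26,3>
step 3: #3 put(99) — queue <26,3,99>
step 4: #4 take() → 26 — queue <3,99>
step 5: #5 put(40) — queue <3,99,40>
step 6: #6 put(77) — queue <3,99,40,77>
step 7: #7 put(58) — queue <3,99,40,77,58>
step 8: #8 put(47) — queue <3,99,40,77,58,47>
step 9: #9 put(94) — queue <3,99,40,77,58,47,94>
step 10: #10 put(59) — queue <3,99,40,77,58,47,94,59>

#1; #2; #3; #4; #5; #6; #7; #8; #9; #10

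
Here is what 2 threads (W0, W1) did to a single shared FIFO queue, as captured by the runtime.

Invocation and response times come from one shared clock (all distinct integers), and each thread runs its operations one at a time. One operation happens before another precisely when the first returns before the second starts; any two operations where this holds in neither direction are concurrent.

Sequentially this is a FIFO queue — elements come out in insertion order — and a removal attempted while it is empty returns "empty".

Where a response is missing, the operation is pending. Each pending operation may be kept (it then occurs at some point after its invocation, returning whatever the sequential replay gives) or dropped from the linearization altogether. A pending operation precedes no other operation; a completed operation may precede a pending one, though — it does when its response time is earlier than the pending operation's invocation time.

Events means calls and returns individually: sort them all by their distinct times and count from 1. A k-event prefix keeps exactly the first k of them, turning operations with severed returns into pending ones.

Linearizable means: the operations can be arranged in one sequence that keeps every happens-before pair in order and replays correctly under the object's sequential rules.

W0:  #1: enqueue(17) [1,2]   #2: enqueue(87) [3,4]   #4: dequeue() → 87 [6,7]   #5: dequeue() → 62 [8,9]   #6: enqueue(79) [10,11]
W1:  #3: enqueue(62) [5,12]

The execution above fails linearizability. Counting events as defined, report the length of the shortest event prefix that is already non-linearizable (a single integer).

7

a valid linearization of events 1..6 exists, for instance #1, #2:
1. #1 enqueue(17), leaving queue <17>
2. #2 enqueue(87), leaving queue <17,87>
event 7 — #4's response, time 7 — after it, nothing linearizes
no completion choice of the 1 pending operation (#3) rescues it — every subset was tried
e.g. #1, #2, #4 (pending dropped): illegal at step 3, since #4 dequeue() → 87 cannot apply there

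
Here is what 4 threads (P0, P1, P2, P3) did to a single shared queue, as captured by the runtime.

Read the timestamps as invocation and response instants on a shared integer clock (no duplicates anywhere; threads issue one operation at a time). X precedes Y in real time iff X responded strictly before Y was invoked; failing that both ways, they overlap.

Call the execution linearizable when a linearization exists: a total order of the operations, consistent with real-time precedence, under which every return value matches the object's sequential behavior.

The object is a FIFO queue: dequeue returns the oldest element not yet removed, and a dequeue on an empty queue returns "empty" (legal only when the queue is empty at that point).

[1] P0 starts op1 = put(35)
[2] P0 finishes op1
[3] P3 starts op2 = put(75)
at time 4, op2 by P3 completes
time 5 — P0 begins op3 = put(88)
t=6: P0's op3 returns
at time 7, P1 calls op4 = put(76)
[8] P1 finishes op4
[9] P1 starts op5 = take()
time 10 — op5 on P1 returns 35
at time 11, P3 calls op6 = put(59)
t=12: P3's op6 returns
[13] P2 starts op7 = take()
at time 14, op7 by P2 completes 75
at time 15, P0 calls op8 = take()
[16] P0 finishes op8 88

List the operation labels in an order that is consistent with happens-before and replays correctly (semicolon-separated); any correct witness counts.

after step 1 (op1 put(35)): queue <35>
after step 2 (op2 put(75)): queue <35,75>
after step 3 (op3 put(88)): queue <35,75,88>
after step 4 (op4 put(76)): queue <35,75,88,76>
after step 5 (op5 take() → 35): queue <75,88,76>
after step 6 (op6 put(59)): queue <75,88,76,59>
after step 7 (op7 take() → 75): queue <88,76,59>
after step 8 (op8 take() → 88): queue <76,59>

op1; op2; op3; op4; op5; op6; op7; op8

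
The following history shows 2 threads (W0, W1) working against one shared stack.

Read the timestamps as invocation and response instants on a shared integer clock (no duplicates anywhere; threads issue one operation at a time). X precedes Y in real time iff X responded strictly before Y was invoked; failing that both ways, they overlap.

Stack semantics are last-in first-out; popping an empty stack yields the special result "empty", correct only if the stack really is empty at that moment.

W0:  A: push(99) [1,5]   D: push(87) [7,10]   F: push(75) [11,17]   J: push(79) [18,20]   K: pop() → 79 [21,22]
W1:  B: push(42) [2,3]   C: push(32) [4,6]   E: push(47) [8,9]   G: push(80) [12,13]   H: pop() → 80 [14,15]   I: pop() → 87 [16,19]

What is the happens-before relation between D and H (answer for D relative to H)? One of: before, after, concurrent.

D spans [7,10], H spans [14,15]
resp(D)=10 < inv(H)=14

before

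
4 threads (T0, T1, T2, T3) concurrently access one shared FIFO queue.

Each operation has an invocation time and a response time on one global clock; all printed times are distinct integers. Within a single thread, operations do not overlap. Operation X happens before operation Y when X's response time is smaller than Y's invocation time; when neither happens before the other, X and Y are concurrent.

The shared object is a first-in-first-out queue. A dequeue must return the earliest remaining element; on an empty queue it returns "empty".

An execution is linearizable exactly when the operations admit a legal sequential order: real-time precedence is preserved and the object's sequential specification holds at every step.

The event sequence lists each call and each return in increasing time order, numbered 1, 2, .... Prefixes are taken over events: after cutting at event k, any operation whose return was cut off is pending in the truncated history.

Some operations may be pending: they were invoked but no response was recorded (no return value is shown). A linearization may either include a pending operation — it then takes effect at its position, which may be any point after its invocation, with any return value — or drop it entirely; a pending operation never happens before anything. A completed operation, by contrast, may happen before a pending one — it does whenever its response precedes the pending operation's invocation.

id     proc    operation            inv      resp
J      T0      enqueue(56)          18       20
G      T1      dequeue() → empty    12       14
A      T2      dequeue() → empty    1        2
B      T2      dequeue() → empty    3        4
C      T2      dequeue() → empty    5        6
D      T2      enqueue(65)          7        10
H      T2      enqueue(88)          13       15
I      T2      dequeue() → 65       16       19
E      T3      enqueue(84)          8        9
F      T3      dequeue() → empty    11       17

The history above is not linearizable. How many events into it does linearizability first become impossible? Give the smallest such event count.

events 1..13 are linearizable, e.g. via A, B, C, D, E:
1. A dequeue() → empty, leaving queue <>
2. B dequeue() → empty, leaving queue <>
3. C dequeue() → empty, leaving queue <>
4. D enqueue(65), leaving queue <65>
5. E enqueue(84), leaving queue <65,84>
event 14 — G's response, time 14 — after it, nothing linearizes
including or dropping the 2 pending operations (F, H) in any combination fails
e.g. A, B, C, D, E, G (pending dropped): illegal at step 6, since G dequeue() → empty cannot apply there
e.g. A, B, C, E, D, G (pending dropped): illegal at step 6, since G dequeue() → empty cannot apply there

14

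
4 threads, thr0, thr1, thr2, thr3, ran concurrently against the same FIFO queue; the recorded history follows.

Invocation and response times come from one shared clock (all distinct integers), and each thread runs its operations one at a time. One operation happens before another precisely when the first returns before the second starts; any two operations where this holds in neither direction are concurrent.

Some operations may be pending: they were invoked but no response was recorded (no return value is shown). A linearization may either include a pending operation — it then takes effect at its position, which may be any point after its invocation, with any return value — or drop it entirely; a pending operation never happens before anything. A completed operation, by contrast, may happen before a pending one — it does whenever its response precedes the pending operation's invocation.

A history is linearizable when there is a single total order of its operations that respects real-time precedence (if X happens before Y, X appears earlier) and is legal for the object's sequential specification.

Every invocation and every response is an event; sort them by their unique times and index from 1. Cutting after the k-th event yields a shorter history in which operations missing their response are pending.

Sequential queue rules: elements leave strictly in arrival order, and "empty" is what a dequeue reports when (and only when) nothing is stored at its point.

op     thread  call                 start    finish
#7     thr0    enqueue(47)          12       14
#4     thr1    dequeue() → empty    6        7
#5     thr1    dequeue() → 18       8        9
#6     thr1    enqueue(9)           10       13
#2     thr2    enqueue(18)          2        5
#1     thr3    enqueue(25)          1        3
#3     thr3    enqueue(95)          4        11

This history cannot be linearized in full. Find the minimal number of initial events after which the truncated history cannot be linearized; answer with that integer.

a valid linearization of events 1..6 exists, for instance #1, #2:
after step 1 (#1 enqueue(25)): queue <25>
after step 2 (#2 enqueue(18)): queue <25,18>
adding event 7 (#4 responds at 7) leaves no legal real-time order
no escape via the 1 pending operation (#3): every completion choice fails
e.g. #1, #2, #4 (pending dropped): illegal at step 3, since #4 dequeue() → empty cannot apply there
e.g. #2, #1, #4 (pending dropped): illegal at step 3, since #4 dequeue() → empty cannot apply there

7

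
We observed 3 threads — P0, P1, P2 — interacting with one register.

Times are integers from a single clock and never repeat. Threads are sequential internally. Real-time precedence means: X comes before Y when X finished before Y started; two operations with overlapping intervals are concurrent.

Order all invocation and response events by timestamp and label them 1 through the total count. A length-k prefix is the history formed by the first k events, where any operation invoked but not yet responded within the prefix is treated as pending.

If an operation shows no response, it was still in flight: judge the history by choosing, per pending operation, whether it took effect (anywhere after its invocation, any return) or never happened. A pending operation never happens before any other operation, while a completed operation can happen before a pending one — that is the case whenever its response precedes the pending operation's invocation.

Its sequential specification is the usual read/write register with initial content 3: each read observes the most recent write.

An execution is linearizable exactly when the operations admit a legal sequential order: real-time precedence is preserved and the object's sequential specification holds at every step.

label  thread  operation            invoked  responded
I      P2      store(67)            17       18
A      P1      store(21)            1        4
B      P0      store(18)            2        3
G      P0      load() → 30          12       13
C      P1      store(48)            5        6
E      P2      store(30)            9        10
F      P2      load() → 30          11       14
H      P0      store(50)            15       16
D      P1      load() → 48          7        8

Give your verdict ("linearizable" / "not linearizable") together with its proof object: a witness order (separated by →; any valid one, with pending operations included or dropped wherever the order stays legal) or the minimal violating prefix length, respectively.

linearizable — witness: A → B → C → D → E → F → G → H → I

step 1: A store(21) — value 21
step 2: B store(18) — value 18
step 3: C store(48) — value 48
step 4: D load() → 48 — value 48
step 5: E store(30) — value 30
step 6: F load() → 30 — value 30
step 7: G load() → 30 — value 30
step 8: H store(50) — value 50
step 9: I store(67) — value 67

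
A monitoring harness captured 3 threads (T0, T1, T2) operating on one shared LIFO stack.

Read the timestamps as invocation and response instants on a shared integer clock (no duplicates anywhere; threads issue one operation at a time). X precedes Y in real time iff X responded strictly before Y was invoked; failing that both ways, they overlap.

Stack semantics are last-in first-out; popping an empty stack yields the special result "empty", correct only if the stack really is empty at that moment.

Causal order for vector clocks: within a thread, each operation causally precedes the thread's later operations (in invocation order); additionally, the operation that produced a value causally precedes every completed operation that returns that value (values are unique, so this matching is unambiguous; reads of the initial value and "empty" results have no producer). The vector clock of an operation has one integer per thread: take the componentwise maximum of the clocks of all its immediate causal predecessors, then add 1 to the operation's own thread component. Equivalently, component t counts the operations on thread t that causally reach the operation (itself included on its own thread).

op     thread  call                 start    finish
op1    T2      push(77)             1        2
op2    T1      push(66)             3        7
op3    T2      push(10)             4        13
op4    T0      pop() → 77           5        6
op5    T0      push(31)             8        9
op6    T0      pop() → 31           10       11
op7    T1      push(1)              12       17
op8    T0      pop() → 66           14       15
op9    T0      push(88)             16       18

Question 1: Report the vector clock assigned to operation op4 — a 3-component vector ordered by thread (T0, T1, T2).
(1, 0, 1)

invoked at 1, op1 has no predecessors; its own T2 bump gives (0, 0, 1)
invoked at 3, op2 has no predecessors; its own T1 bump gives (0, 1, 0)
op3 (invocation 4): componentwise max over VC(op1)=(0, 0, 1), +1 at T2, giving (0, 0, 2)
op7 (invocation 12): componentwise max over VC(op2)=(0, 1, 0), +1 at T1, giving (0, 2, 0)
op4 (invocation 5): componentwise max over VC(op1)=(0, 0, 1), +1 at T0, giving (1, 0, 1)
op5 (invocation 8): componentwise max over VC(op4)=(1, 0, 1), +1 at T0, giving (2, 0, 1)
op6 (invocation 10): componentwise max over VC(op5)=(2, 0, 1), +1 at T0, giving (3, 0, 1)
op8 (invocation 14): componentwise max over VC(op2)=(0, 1, 0), VC(op6)=(3, 0, 1), +1 at T0, giving (4, 1, 1)
op9 (invocation 16): componentwise max over VC(op8)=(4, 1, 1), +1 at T0, giving (5, 1, 1)
target: VC(op4) = (1, 0, 1)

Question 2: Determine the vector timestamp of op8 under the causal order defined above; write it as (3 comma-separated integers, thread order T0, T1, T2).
(4, 1, 1)

no predecessors for op1 (invoked 1): T2 increments from zero → (0, 0, 1)
no predecessors for op2 (invoked 3): T1 increments from zero → (0, 1, 0)
op3, invoked 4, takes VC(op1)=(0, 0, 1) under max, adds 1 for T2 → (0, 0, 2)
op7, invoked 12, takes VC(op2)=(0, 1, 0) under max, adds 1 for T1 → (0, 2, 0)
op4, invoked 5, takes VC(op1)=(0, 0, 1) under max, adds 1 for T0 → (1, 0, 1)
op5, invoked 8, takes VC(op4)=(1, 0, 1) under max, adds 1 for T0 → (2, 0, 1)
op6, invoked 10, takes VC(op5)=(2, 0, 1) under max, adds 1 for T0 → (3, 0, 1)
op8, invoked 14, takes VC(op2)=(0, 1, 0), VC(op6)=(3, 0, 1) under max, adds 1 for T0 → (4, 1, 1)
op9, invoked 16, takes VC(op8)=(4, 1, 1) under max, adds 1 for T0 → (5, 1, 1)
target: VC(op8) = (4, 1, 1)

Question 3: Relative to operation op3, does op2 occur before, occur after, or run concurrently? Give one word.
concurrent

op2 spans [3,7], op3 spans [4,13]
the intervals overlap in both directions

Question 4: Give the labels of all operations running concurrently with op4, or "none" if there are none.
op2, op3

overlap test against op4 [5,6]: concurrent iff the interval meets 5..6
op1 [1,2]: before
op2 [3,7]: concurrent
op3 [4,13]: concurrent
op5 [8,9]: after
op6 [10,11]: after
op7 [12,17]: after
op8 [14,15]: after
op9 [16,18]: after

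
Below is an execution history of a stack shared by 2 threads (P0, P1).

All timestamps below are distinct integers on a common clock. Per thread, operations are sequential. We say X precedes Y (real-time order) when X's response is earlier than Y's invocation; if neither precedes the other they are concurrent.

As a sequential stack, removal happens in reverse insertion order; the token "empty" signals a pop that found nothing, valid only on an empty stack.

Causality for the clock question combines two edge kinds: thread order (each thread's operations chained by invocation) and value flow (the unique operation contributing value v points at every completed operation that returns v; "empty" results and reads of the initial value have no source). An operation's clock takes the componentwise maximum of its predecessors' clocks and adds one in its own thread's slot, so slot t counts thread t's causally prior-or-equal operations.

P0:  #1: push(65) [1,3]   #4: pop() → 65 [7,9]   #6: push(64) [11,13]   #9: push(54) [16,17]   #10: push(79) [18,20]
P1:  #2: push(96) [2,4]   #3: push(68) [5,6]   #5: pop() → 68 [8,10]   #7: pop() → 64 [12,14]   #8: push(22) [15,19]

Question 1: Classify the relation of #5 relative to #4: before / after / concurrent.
#5 spans [8,10], #4 spans [7,9]
the intervals overlap in both directions

concurrent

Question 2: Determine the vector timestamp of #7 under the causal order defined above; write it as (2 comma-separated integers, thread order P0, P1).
#2 (invocation 2): nothing precedes it; P1's component alone gives (0, 1)
#1 (invocation 1): nothing precedes it; P0's component alone gives (1, 0)
#3, invoked 5, takes VC(#2)=(0, 1) under max, adds 1 for P1 → (0, 2)
#4, invoked 7, takes VC(#1)=(1, 0) under max, adds 1 for P0 → (2, 0)
#5, invoked 8, takes VC(#3)=(0, 2) under max, adds 1 for P1 → (0, 3)
#6, invoked 11, takes VC(#4)=(2, 0) under max, adds 1 for P0 → (3, 0)
#9, invoked 16, takes VC(#6)=(3, 0) under max, adds 1 for P0 → (4, 0)
#10, invoked 18, takes VC(#9)=(4, 0) under max, adds 1 for P0 → (5, 0)
#7, invoked 12, takes VC(#5)=(0, 3), VC(#6)=(3, 0) under max, adds 1 for P1 → (3, 4)
#8, invoked 15, takes VC(#7)=(3, 4) under max, adds 1 for P1 → (3, 5)
target: VC(#7) = (3, 4)

(3, 4)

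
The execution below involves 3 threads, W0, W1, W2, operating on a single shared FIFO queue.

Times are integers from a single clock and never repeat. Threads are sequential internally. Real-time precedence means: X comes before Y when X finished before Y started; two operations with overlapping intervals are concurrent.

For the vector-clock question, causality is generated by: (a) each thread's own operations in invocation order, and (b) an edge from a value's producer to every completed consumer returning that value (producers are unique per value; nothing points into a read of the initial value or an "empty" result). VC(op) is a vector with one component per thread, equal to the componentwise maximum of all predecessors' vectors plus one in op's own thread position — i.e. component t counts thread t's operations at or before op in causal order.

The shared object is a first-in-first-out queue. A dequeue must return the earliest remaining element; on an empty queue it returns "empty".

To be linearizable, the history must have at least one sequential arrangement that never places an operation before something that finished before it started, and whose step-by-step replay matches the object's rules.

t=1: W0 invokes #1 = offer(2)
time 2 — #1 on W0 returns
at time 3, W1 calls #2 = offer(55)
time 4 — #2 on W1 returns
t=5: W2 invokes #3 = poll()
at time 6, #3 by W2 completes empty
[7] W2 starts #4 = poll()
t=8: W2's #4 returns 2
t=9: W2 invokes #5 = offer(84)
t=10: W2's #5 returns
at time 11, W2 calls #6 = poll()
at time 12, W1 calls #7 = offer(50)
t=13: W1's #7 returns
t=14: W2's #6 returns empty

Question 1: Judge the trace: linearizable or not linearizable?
prefix check: 1..5 passes, 1..6 fails once #3's time-6 response joins
exhaustive check: the 3 completed FIFO queue ops admit one real-time order; illegal
for example #1, #2, #3 fails at step 3: #3 poll() → empty is not legal there

not linearizable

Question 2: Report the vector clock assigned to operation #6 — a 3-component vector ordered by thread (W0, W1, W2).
VC(#3, invoked at 5): no causal predecessors; +1 on W2 → (0, 0, 1)
VC(#2, invoked at 3): no causal predecessors; +1 on W1 → (0, 1, 0)
VC(#1, invoked at 1): no causal predecessors; +1 on W0 → (1, 0, 0)
VC(#7, invoked at 12): max of VC(#2)=(0, 1, 0), then +1 on thread W1 → (0, 2, 0)
VC(#4, invoked at 7): max of VC(#1)=(1, 0, 0), VC(#3)=(0, 0, 1), then +1 on thread W2 → (1, 0, 2)
VC(#5, invoked at 9): max of VC(#4)=(1, 0, 2), then +1 on thread W2 → (1, 0, 3)
VC(#6, invoked at 11): max of VC(#5)=(1, 0, 3), then +1 on thread W2 → (1, 0, 4)
target: VC(#6) = (1, 0, 4)

(1, 0, 4)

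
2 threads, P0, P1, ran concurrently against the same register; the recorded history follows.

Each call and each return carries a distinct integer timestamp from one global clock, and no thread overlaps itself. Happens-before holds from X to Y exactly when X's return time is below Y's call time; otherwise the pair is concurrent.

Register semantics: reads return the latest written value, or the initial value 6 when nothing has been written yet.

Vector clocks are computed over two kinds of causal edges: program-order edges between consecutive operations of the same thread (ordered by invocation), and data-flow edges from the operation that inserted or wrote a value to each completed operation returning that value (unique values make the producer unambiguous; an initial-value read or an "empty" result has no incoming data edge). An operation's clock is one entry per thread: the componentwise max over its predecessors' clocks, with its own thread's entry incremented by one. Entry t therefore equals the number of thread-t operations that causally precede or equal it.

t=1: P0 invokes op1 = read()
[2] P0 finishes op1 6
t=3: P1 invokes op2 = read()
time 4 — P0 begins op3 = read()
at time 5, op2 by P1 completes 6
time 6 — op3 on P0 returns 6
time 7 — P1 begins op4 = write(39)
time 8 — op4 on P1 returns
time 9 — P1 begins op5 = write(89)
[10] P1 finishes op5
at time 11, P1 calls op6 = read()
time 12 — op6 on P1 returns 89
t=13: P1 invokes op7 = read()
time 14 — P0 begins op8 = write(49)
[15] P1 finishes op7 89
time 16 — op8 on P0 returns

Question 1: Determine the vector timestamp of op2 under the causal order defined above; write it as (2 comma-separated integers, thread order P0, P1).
Answer: (0, 1)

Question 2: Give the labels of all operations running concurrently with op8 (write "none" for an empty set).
Answer: op7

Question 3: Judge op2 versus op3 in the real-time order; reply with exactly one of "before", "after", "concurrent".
Answer: concurrent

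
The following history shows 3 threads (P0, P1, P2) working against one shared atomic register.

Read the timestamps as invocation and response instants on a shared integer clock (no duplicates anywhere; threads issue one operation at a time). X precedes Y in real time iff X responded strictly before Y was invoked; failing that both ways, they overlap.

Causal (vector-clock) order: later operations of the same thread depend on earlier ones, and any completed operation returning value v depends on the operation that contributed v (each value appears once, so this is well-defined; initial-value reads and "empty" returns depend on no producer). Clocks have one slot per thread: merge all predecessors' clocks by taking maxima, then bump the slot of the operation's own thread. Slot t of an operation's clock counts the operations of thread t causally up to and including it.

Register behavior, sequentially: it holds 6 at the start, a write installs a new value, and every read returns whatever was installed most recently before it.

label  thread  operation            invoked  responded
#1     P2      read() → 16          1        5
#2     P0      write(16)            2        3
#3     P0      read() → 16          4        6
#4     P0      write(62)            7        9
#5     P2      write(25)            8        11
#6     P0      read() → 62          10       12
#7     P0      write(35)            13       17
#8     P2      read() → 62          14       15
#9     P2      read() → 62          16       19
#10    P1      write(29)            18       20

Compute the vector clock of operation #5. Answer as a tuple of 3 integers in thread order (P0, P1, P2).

#10, invoked 18, has no incoming edges; only P1's bump applies → (0, 1, 0)
#2, invoked 2, has no incoming edges; only P0's bump applies → (1, 0, 0)
#1 (invocation 1): componentwise max over VC(#2)=(1, 0, 0), +1 at P2, giving (1, 0, 1)
#3 (invocation 4): componentwise max over VC(#2)=(1, 0, 0), +1 at P0, giving (2, 0, 0)
#5 (invocation 8): componentwise max over VC(#1)=(1, 0, 1), +1 at P2, giving (1, 0, 2)
#4 (invocation 7): componentwise max over VC(#3)=(2, 0, 0), +1 at P0, giving (3, 0, 0)
#6 (invocation 10): componentwise max over VC(#4)=(3, 0, 0), +1 at P0, giving (4, 0, 0)
#7 (invocation 13): componentwise max over VC(#6)=(4, 0, 0), +1 at P0, giving (5, 0, 0)
#8 (invocation 14): componentwise max over VC(#4)=(3, 0, 0), VC(#5)=(1, 0, 2), +1 at P2, giving (3, 0, 3)
#9 (invocation 16): componentwise max over VC(#4)=(3, 0, 0), VC(#8)=(3, 0, 3), +1 at P2, giving (3, 0, 4)
target: VC(#5) = (1, 0, 2)

(1, 0, 2)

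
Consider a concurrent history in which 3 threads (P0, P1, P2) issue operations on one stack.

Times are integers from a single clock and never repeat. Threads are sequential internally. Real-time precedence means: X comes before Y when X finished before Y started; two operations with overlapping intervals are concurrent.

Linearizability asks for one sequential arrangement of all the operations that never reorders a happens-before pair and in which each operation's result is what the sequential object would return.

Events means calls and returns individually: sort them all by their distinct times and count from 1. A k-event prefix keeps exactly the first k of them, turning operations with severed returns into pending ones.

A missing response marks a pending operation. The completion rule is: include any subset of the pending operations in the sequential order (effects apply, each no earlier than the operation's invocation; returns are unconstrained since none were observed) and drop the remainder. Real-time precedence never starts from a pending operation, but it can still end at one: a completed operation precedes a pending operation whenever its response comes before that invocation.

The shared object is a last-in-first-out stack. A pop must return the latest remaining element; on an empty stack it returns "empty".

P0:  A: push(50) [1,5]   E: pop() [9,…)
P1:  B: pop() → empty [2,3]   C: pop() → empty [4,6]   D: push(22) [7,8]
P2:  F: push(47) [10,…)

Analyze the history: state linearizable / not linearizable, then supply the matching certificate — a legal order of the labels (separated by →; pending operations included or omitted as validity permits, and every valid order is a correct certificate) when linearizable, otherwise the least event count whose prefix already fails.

step 1: B pop() → empty — stack <>
step 2: C pop() → empty — stack <>
step 3: A push(50) — stack <50>
step 4: D push(22) — stack <50,22>

linearizable — witness: B → C → A → D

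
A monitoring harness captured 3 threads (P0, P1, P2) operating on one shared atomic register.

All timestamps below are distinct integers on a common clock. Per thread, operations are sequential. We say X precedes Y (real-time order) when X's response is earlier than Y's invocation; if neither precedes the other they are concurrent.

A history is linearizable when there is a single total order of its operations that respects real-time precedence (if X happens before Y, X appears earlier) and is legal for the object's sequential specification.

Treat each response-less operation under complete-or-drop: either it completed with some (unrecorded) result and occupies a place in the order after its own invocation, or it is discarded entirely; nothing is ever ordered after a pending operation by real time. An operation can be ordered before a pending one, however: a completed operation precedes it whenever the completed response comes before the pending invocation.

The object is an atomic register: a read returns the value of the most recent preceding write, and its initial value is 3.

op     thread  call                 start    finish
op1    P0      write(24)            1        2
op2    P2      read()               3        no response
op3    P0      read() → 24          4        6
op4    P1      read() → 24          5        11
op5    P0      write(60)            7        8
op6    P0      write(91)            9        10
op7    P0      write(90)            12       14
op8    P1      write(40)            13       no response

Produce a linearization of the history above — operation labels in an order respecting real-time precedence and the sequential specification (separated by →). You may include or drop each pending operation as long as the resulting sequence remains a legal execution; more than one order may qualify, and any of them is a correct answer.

op1 → op2 → op3 → op4 → op5 → op6 → op7

step 1: op1 write(24) — value 24
step 2: op2 read() (pending, included) — value 24
step 3: op3 read() → 24 — value 24
step 4: op4 read() → 24 — value 24
step 5: op5 write(60) — value 60
step 6: op6 write(91) — value 91
step 7: op7 write(90) — value 90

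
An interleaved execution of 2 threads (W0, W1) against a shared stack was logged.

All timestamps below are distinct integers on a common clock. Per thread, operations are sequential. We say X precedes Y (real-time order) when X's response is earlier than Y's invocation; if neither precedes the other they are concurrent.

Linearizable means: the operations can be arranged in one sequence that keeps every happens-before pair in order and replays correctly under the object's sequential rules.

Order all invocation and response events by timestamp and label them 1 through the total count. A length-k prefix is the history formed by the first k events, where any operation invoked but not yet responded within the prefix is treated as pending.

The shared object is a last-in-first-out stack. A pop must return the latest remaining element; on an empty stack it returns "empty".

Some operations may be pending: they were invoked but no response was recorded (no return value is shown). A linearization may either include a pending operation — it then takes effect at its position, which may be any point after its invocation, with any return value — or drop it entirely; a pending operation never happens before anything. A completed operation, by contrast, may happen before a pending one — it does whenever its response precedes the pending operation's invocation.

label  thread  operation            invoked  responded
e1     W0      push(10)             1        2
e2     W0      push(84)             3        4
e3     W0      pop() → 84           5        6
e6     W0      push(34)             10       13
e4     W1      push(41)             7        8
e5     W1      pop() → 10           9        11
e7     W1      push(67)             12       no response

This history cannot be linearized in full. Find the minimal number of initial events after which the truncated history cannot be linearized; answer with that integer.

11

events 1..10 are linearizable, e.g. via e1, e2, e3, e4:
1. e1 push(10), leaving stack <10>
2. e2 push(84), leaving stack <10,84>
3. e3 pop() → 84, leaving stack <10>
4. e4 push(41), leaving stack <10,41>
adding event 11 (e5 responds at 11) leaves no legal real-time order
every completion of the 1 pending operation (e6) was checked; none linearizes
take e1, e2, e3, e4, e5 (pending dropped): step 5 already fails, because e5 pop() → 10 cannot occur there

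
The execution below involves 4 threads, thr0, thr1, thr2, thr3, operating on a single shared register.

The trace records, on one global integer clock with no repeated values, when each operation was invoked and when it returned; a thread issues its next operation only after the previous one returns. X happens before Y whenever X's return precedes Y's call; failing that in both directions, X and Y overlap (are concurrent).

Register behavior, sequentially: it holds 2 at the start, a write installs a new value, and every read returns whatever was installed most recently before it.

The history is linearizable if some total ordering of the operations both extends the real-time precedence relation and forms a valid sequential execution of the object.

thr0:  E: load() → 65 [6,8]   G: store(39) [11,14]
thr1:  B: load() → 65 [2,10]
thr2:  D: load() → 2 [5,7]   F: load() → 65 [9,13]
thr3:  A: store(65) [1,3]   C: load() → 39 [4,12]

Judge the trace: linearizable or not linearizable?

not linearizable

already the first 7 events (up to D's response at time 7) admit no linearization; the first 6 still do
exhaustive check: the 2 completed register ops admit one real-time order; illegal
no completion choice of the 3 pending operations (B, C, E) rescues it — every subset was tried
e.g. A, D (pending dropped): illegal at step 2, since D load() → 2 cannot apply there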